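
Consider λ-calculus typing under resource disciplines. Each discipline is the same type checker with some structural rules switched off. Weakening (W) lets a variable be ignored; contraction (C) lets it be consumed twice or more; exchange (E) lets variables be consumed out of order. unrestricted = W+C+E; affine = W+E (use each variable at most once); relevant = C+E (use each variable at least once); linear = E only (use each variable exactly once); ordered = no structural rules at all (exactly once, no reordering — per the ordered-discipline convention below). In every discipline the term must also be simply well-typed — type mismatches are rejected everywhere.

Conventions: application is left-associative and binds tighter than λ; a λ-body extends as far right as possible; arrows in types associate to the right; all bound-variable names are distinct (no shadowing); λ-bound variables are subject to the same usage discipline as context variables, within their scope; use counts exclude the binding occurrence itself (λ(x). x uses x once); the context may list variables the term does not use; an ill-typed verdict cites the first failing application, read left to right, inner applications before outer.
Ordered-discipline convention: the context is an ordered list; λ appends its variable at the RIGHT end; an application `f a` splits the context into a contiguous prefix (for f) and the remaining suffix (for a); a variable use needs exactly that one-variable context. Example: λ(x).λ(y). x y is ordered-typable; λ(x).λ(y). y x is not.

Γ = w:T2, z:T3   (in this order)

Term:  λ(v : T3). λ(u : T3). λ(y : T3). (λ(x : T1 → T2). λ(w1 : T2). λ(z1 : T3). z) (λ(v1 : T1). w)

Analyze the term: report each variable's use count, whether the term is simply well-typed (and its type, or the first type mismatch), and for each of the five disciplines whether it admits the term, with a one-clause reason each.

usage: w: 1×, z: 1×, v (λ-bound): 0×, u (λ-bound): 0×, y (λ-bound): 0×, x (λ-bound): 0×, w1 (λ-bound): 0×, z1 (λ-bound): 0×, v1 (λ-bound): 0×
use order (left to right): z, w
typing: ✓ — T3 → T3 → T3 → T2 → T3 → T3
ordered ✗ (v, u, y, x, w1, z1, v1 never used (weakening))
linear ✗ (v, u, y, x, w1, z1, v1 never used (weakening))
affine ✓ (at most one use each (w, z, v, u, y, x, w1, z1, v1))
relevant ✗ (v, u, y, x, w1, z1, v1 never used (weakening))
unrestricted ✓ (type-checks (T3 → T3 → T3 → T2 → T3 → T3) and nothing is barred)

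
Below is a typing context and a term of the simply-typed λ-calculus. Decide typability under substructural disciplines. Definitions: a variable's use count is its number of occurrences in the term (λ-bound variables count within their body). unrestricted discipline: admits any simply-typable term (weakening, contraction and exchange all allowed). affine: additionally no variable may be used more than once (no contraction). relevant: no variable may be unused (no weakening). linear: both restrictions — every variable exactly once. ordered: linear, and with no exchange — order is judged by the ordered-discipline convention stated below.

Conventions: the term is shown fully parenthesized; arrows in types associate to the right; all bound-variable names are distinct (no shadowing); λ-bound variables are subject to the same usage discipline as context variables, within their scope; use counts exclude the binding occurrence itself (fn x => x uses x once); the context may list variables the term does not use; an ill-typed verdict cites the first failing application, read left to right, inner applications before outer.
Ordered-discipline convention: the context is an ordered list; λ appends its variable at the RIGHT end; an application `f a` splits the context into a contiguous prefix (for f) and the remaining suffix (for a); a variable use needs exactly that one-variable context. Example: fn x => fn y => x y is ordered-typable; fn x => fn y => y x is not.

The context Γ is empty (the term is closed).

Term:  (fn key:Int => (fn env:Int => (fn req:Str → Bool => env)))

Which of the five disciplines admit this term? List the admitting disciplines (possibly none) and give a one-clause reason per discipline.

accepted by: affine, unrestricted
variable uses: key [bound]=0; env [bound]=1; req [bound]=0
use order (left to right): env
typing: well-typed — term : Int → Int → (Str → Bool) → Int
ordered: ✗, key, req never used (weakening)
linear: ✗, key, req never used (weakening)
affine: ✓, key, env, req: no repeats, contraction unneeded
relevant: ✗, key, req never used (weakening)
unrestricted: ✓, simply typable at Int → Int → (Str → Bool) → Int; W, C, E all held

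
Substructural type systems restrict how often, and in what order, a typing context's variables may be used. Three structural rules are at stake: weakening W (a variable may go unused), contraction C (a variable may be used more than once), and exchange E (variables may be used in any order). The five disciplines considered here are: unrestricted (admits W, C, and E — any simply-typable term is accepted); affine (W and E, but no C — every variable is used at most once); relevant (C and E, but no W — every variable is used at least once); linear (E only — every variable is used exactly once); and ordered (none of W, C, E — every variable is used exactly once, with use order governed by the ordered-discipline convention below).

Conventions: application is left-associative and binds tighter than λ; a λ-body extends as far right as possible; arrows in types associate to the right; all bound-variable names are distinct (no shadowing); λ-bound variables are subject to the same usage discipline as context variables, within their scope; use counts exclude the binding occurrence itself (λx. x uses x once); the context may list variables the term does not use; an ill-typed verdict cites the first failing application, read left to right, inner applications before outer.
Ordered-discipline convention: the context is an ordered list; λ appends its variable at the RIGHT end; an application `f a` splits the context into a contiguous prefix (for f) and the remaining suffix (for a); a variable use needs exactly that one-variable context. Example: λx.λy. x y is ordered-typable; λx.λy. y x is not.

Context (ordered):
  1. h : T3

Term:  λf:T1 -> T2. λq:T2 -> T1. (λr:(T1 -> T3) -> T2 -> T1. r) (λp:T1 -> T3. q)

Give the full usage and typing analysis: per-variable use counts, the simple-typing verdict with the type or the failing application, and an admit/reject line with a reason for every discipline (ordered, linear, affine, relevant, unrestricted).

usage: h ×0, f [bound] ×0, q [bound] ×1, r [bound] ×1, p [bound] ×0
order of uses: r, q
typing: well-typed at (T1 -> T2) -> (T2 -> T1) -> (T1 -> T3) -> T2 -> T1
ordered ✗ (unused: h, f, p — weakening required)
linear ✗ (unused: h, f, p — weakening required)
affine ✓ (at most one use each (h, f, q, r, p))
relevant ✗ (unused: h, f, p — weakening required)
unrestricted ✓ (well-typed at (T1 -> T2) -> (T2 -> T1) -> (T1 -> T3) -> T2 -> T1; no restrictions here)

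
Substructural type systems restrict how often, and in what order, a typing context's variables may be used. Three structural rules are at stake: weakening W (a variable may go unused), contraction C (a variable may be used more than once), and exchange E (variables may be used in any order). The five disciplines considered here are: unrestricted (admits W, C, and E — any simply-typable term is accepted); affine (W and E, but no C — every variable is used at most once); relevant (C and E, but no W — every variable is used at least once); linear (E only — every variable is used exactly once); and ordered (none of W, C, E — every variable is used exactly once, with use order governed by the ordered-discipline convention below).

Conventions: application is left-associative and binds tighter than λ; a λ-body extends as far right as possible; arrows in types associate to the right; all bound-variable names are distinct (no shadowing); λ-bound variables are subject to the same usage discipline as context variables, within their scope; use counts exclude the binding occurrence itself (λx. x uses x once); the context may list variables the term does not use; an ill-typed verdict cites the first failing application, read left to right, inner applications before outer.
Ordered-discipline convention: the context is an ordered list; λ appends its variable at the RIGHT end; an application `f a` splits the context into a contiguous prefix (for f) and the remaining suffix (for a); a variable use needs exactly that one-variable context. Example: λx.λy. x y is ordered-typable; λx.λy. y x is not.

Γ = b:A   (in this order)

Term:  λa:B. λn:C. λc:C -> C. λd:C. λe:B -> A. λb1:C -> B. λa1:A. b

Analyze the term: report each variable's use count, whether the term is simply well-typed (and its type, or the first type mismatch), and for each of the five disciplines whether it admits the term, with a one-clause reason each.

use counts: b ×1; a (bound) ×0; n (bound) ×0; c (bound) ×0; d (bound) ×0; e (bound) ×0; b1 (bound) ×0; a1 (bound) ×0
uses in reading order: b
typing: the term checks, with type B -> C -> (C -> C) -> C -> (B -> A) -> (C -> B) -> A -> A
ordered: ✗, unused: a, n, c, d, e, b1, a1 — weakening required
linear: ✗, unused: a, n, c, d, e, b1, a1 — weakening required
affine: ✓, at most one use each (b, a, n, c, d, e, b1, a1)
relevant: ✗, unused: a, n, c, d, e, b1, a1 — weakening required
unrestricted: ✓, type-checks (B -> C -> (C -> C) -> C -> (B -> A) -> (C -> B) -> A -> A) and nothing is barred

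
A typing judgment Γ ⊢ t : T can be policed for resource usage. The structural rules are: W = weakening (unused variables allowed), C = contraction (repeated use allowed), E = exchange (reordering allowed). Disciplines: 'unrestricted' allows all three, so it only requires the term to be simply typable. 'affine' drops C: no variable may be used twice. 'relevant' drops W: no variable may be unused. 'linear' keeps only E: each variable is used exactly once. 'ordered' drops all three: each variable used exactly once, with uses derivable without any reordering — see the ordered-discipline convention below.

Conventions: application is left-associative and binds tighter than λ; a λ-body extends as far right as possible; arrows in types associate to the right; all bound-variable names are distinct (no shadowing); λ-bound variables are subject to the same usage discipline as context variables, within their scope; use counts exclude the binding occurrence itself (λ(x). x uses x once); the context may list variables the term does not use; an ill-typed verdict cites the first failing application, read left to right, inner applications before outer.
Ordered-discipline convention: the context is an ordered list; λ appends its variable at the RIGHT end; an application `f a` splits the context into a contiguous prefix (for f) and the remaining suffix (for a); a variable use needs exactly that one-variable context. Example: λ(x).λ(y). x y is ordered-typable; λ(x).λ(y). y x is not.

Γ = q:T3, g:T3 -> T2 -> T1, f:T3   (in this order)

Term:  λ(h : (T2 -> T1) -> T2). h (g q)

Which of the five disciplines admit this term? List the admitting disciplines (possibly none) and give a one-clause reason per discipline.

admitting disciplines: affine, unrestricted
use counts: q: 1×; g: 1×; f: 0×; h (bound): 1×
order of uses: h, g, q
typing: well-typed at ((T2 -> T1) -> T2) -> T2
ordered: ✗, f never used (weakening)
linear: ✗, f never used (weakening)
affine: ✓, no duplicate uses among q, g, f, h
relevant: ✗, f never used (weakening)
unrestricted: ✓, type-checks (((T2 -> T1) -> T2) -> T2) and nothing is barred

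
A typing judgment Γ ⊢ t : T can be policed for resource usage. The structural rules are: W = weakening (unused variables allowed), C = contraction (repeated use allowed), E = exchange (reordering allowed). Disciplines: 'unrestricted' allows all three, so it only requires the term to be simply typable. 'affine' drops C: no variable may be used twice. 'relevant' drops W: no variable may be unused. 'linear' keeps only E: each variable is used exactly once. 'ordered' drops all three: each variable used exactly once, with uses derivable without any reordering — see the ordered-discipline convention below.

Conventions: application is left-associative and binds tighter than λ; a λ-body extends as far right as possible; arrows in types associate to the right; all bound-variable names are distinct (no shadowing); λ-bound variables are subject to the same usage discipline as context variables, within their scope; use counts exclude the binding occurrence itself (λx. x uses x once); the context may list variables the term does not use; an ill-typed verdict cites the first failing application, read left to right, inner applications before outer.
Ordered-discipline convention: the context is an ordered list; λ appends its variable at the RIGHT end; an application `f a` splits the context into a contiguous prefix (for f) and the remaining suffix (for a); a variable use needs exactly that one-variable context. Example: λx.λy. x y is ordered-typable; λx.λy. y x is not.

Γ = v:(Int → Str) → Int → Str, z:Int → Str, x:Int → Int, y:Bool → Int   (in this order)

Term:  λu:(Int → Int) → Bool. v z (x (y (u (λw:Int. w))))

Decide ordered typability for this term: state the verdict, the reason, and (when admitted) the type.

yes — v, z, x, y, u, w once each; derivable with no W/C/E; term : ((Int → Int) → Bool) → Str
usage: v: 1; z: 1; x: 1; y: 1; u [bound]: 1; w [bound]: 1
left-to-right use order: v, z, x, y, u, w
typing: the term checks, with type ((Int → Int) → Bool) → Str
summary: ordered ✓ · linear ✓ · affine ✓ · relevant ✓ · unrestricted ✓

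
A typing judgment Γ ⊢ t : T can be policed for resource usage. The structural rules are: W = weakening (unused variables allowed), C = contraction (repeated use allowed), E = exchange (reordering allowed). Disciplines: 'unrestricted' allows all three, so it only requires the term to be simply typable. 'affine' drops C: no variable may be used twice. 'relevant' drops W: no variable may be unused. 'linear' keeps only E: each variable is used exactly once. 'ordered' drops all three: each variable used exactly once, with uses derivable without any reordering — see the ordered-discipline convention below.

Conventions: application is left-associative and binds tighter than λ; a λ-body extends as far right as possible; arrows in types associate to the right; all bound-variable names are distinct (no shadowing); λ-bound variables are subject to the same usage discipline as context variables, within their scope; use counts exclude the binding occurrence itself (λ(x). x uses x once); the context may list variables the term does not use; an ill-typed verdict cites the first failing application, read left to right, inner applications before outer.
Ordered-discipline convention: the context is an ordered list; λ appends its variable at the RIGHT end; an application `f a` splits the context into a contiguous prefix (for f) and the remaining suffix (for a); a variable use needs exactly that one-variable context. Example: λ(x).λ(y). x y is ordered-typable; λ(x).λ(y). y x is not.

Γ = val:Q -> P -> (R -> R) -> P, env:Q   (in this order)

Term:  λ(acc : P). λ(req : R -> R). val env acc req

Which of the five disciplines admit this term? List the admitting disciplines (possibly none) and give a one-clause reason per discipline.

admitted in: ordered, linear, affine, relevant, unrestricted
usage: val: 1×; env: 1×; acc [bound]: 1×; req [bound]: 1×
use order (left to right): val, env, acc, req
typing: well-typed at P -> (R -> R) -> P
ordered ✓ (val, env, acc, req once each; derivable with no W/C/E)
linear ✓ (val, env, acc, req: one use apiece)
affine ✓ (val, env, acc, req: no repeats, contraction unneeded)
relevant ✓ (at least one use each (val, env, acc, req))
unrestricted ✓ (well-typed at P -> (R -> R) -> P; no restrictions here)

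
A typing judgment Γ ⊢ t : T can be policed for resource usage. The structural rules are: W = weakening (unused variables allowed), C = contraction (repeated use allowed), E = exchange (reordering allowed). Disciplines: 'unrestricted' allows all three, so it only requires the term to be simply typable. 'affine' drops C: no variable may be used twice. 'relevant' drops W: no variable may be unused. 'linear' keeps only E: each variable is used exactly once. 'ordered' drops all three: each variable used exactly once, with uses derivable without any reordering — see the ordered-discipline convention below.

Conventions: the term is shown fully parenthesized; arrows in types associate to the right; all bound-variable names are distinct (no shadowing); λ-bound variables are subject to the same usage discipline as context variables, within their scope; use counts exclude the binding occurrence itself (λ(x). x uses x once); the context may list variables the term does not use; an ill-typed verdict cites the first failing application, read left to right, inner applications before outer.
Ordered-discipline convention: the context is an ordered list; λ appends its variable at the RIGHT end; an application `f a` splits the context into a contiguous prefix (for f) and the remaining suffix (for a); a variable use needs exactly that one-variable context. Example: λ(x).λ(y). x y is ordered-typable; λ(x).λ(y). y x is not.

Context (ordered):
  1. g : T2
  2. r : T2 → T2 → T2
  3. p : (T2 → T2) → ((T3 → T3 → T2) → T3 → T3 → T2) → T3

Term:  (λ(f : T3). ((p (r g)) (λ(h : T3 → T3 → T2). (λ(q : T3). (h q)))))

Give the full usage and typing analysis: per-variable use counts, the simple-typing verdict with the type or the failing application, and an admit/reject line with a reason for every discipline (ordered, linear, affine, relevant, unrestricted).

usage: g ×1, r ×1, p ×1, f [bound] ×0, h [bound] ×1, q [bound] ×1
uses in reading order: p, r, g, h, q
typing: well-typed — term : T3 → T3
ordered ✗ (unused: f — weakening required)
linear ✗ (unused: f — weakening required)
affine ✓ (at most one use each (g, r, p, f, h, q))
relevant ✗ (unused: f — weakening required)
unrestricted ✓ (well-typed at T3 → T3; no restrictions here)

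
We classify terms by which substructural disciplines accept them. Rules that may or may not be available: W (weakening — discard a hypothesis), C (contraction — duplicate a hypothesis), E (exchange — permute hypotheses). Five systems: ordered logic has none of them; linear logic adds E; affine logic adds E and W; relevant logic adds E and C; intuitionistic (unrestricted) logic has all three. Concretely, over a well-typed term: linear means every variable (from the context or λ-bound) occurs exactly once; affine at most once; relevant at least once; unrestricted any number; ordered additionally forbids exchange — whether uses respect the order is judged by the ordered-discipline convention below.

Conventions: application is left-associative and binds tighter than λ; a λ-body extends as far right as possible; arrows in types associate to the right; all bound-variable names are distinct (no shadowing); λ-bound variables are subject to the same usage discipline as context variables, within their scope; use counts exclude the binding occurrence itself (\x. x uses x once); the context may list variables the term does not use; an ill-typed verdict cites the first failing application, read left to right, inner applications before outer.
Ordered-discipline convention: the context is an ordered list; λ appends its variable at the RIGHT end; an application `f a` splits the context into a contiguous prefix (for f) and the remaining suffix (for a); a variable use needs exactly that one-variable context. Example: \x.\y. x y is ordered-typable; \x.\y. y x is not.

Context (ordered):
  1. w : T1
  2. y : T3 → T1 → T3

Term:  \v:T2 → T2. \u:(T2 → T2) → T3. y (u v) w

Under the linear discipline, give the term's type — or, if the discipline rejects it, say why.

term : (T2 → T2) → ((T2 → T2) → T3) → T3
use counts: w: 1; y: 1; v [bound]: 1; u [bound]: 1
order of uses: y, u, v, w
typing: well-typed at (T2 → T2) → ((T2 → T2) → T3) → T3
all disciplines: ordered ✗ | linear ✓ | affine ✓ | relevant ✓ | unrestricted ✓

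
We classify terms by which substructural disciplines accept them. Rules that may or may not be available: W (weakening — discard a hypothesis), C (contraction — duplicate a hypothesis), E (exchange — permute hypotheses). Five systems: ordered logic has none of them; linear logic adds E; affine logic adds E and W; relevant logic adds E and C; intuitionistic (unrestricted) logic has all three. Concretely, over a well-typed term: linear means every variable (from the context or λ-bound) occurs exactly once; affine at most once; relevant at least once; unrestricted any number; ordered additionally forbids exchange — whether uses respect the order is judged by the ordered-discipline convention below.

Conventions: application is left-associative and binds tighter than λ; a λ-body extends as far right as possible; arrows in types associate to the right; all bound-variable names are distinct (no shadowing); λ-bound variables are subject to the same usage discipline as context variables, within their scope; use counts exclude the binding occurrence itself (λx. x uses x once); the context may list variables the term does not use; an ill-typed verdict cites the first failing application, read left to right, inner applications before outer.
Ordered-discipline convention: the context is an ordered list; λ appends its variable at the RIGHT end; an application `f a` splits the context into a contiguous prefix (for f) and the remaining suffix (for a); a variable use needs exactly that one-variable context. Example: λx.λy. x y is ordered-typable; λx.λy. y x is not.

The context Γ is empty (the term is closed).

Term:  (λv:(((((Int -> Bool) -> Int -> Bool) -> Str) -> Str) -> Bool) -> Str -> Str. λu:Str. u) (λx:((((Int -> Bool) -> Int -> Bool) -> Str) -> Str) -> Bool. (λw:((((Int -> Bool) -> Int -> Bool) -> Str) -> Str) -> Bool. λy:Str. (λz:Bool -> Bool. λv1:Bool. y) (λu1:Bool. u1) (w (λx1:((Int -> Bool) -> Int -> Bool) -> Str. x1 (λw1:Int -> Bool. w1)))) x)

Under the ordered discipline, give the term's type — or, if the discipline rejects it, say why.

not well-typed under ordered — v, z, v1 never used (weakening)
variable uses: v (λ-bound): 0, u (λ-bound): 1, x (λ-bound): 1, w (λ-bound): 1, y (λ-bound): 1, z (λ-bound): 0, v1 (λ-bound): 0, u1 (λ-bound): 1, x1 (λ-bound): 1, w1 (λ-bound): 1
order of uses: u, y, u1, w, x1, w1, x
typing: well-typed at Str -> Str
per-discipline verdicts: ordered ✗ | linear ✗ | affine ✓ | relevant ✗ | unrestricted ✓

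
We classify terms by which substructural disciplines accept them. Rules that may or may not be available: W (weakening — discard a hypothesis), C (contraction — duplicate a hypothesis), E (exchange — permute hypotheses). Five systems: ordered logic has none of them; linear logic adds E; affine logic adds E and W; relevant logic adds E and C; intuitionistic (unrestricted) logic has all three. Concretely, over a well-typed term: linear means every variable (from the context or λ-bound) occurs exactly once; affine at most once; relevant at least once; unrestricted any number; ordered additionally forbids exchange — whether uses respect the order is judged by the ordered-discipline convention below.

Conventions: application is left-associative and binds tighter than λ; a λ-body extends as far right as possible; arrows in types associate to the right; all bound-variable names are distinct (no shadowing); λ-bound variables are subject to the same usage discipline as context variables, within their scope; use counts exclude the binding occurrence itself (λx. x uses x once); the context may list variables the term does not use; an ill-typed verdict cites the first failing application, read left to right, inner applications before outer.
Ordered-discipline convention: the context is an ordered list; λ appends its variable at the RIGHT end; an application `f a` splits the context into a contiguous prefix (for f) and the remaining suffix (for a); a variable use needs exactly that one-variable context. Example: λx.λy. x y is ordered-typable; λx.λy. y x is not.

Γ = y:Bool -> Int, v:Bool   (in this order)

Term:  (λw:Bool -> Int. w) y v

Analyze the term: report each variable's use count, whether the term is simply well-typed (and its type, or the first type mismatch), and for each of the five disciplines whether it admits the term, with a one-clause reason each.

use counts: y ×1, v ×1, w (bound) ×1
left-to-right use order: w, y, v
typing: the term checks, with type Int
ordered ✓ (y, v, w once each; derivable with no W/C/E)
linear ✓ (single use per variable (y, v, w))
affine ✓ (no duplicate uses among y, v, w)
relevant ✓ (y, v, w: all used, weakening unneeded)
unrestricted ✓ (well-typed at Int; no restrictions here)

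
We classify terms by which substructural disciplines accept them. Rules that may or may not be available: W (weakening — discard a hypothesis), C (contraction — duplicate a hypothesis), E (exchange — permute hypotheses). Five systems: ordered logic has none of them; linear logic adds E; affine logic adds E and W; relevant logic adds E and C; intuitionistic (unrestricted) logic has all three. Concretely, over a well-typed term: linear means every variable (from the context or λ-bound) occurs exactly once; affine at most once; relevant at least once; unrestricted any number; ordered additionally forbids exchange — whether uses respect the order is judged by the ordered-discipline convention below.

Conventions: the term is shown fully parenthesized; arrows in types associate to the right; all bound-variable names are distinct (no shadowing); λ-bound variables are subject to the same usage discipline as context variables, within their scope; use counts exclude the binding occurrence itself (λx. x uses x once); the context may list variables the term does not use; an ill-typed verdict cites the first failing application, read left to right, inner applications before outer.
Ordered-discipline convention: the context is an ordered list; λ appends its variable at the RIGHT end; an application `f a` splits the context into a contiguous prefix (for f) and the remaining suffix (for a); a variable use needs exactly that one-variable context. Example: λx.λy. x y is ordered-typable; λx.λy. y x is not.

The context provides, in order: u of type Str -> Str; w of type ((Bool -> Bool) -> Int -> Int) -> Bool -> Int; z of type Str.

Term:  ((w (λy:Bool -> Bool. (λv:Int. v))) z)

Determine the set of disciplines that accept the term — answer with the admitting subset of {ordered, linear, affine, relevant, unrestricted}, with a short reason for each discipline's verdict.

admitting disciplines: none
usage: u: 0; w: 1; z: 1; y [bound]: 0; v [bound]: 1
uses in reading order: w, v, z
typing: ill-typed: an application expects Bool but receives Str
ordered: ✗, not simply typable
linear: ✗, fails simple typing
affine: ✗, a type mismatch blocks all five
relevant: ✗, the type mismatch rejects it
unrestricted: ✗, not simply typable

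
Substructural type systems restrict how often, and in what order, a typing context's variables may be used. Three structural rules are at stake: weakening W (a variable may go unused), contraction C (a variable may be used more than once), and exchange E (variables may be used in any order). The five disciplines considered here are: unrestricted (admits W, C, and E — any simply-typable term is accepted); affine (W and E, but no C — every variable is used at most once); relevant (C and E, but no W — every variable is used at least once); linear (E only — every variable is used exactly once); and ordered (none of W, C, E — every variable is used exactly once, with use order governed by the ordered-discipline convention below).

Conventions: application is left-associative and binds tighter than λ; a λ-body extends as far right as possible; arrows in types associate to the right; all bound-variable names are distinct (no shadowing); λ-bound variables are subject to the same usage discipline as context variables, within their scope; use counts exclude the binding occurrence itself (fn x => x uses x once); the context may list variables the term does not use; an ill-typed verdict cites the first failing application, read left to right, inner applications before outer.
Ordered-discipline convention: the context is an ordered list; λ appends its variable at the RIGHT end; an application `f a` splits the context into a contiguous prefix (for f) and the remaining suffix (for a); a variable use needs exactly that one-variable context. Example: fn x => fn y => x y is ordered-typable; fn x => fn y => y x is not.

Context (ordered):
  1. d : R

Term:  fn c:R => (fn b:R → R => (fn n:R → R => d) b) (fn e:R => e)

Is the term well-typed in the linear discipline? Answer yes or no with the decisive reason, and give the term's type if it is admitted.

no — needs weakening: c, n unused
use counts: d: 1; c (λ-bound): 0; b (λ-bound): 1; n (λ-bound): 0; e (λ-bound): 1
left-to-right use order: d, b, e
typing: ✓ — R → R
across the five disciplines: ordered ✗; linear ✗; affine ✓; relevant ✗; unrestricted ✓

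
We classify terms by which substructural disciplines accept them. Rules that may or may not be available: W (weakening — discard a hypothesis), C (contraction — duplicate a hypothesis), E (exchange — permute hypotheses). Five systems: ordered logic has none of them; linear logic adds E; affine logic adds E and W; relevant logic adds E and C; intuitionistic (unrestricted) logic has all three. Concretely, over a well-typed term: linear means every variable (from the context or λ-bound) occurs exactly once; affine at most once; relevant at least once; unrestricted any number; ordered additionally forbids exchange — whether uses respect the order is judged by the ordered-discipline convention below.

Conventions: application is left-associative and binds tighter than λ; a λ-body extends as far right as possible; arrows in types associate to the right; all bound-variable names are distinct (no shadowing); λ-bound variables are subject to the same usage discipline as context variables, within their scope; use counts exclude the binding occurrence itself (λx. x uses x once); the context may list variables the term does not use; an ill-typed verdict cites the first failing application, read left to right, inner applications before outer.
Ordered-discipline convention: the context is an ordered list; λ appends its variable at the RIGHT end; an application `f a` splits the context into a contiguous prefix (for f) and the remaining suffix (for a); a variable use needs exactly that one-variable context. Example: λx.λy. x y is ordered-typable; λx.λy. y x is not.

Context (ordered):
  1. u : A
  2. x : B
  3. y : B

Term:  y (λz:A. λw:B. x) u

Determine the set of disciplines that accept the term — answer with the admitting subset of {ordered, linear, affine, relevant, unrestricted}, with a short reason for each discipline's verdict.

admitting disciplines: none
variable uses: u: 1; x: 1; y: 1; z (bound): 0; w (bound): 0
left-to-right use order: y, x, u
typing: ill-typed: non-function type B applied to an argument
ordered: ✗ — the type mismatch rejects it
linear: ✗ — not simply typable
affine: ✗ — fails simple typing
relevant: ✗ — a type mismatch blocks all five
unrestricted: ✗ — the type mismatch rejects it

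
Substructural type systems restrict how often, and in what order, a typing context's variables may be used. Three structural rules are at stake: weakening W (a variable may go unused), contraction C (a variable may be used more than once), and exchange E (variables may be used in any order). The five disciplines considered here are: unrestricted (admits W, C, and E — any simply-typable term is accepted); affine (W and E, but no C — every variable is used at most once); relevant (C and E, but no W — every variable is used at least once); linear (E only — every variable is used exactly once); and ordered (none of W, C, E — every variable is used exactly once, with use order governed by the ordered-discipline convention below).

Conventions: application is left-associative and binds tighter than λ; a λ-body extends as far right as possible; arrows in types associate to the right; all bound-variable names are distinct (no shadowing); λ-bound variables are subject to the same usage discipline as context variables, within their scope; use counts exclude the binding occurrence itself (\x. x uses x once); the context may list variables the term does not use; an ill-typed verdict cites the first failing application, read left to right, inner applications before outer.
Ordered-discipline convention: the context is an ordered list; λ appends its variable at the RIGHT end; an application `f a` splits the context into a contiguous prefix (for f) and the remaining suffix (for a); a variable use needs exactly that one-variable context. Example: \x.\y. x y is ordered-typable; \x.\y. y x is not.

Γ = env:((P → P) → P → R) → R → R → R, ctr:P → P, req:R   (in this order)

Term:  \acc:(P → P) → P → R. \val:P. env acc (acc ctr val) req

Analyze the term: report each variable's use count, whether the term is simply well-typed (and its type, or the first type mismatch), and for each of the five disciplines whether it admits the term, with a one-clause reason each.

usage: env: 1×; ctr: 1×; req: 1×; acc (λ-bound): 2×; val (λ-bound): 1×
uses in reading order: env, acc, acc, ctr, val, req
typing: well-typed — term : ((P → P) → P → R) → P → R
ordered ✗ (repeated use of acc ×2)
linear ✗ (repeated use of acc ×2)
affine ✗ (repeated use of acc ×2)
relevant ✓ (none of env, ctr, req, acc, val goes unused)
unrestricted ✓ (type-checks (((P → P) → P → R) → P → R) and nothing is barred)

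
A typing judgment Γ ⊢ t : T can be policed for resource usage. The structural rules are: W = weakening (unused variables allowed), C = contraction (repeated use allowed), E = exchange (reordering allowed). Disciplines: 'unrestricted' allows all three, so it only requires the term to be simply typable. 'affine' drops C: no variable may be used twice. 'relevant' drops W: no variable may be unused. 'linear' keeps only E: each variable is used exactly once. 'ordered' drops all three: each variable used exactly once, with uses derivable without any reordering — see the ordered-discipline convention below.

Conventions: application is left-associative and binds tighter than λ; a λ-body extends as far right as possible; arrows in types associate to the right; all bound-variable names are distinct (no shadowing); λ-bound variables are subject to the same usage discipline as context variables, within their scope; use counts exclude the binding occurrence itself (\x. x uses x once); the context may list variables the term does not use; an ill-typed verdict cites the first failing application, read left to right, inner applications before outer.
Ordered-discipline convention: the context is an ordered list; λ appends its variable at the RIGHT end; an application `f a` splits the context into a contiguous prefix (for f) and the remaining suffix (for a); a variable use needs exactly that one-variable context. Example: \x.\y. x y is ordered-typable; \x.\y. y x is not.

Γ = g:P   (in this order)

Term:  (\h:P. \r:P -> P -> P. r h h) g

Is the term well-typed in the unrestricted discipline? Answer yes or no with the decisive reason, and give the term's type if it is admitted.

yes — simply typable at (P -> P -> P) -> P; W, C, E all held; term : (P -> P -> P) -> P
usage: g: 1; h (bound): 2; r (bound): 1
use order (left to right): r, h, h, g
typing: ✓ — (P -> P -> P) -> P
across the five disciplines: ordered ✗ | linear ✗ | affine ✗ | relevant ✓ | unrestricted ✓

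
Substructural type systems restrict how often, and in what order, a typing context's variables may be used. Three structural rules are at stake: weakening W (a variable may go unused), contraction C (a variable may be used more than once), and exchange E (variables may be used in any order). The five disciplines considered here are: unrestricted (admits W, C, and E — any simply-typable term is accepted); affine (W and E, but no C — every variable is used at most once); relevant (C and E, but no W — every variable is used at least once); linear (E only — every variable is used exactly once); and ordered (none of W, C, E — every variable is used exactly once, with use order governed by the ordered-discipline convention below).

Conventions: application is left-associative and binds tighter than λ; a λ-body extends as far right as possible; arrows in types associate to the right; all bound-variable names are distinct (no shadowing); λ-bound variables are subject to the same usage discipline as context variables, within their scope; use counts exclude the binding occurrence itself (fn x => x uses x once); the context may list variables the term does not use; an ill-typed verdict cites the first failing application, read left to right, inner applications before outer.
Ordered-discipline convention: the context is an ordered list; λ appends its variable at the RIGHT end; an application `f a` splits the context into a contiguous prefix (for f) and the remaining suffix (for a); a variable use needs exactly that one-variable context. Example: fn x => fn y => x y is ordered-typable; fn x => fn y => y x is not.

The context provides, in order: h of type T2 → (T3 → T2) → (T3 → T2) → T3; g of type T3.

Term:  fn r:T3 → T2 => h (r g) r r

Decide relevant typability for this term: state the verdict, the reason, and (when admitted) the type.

yes — h, g, r: all used, weakening unneeded; term : (T3 → T2) → T3
usage: h ×1; g ×1; r (bound) ×3
order of uses: h, r, g, r, r
typing: well-typed at (T3 → T2) → T3
per-discipline verdicts: ordered ✗, linear ✗, affine ✗, relevant ✓, unrestricted ✓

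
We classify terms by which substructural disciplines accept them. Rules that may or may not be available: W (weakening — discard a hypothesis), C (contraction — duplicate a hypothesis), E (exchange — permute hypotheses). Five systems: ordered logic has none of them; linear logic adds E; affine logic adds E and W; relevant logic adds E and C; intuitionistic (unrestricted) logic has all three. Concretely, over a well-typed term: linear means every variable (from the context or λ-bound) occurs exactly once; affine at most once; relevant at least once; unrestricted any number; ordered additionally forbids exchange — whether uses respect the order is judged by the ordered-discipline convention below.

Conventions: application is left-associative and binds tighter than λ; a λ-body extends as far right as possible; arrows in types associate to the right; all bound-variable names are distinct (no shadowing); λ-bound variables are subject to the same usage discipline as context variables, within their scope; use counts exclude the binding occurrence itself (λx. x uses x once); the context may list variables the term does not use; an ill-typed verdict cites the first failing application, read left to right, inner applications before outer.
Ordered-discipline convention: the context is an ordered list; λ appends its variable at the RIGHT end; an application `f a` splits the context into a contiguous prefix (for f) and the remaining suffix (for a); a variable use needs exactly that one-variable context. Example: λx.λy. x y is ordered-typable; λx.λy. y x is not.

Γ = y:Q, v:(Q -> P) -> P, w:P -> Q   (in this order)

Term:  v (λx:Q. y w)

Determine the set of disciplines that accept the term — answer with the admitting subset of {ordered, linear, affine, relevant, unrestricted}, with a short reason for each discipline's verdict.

admitted by: none
usage: y: 1; v: 1; w: 1; x (bound): 0
uses in reading order: v, y, w
typing: ill-typed: non-function type Q applied to an argument
ordered: ✗ — not simply typable
linear: ✗ — fails simple typing
affine: ✗ — a type mismatch blocks all five
relevant: ✗ — the type mismatch rejects it
unrestricted: ✗ — not simply typable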